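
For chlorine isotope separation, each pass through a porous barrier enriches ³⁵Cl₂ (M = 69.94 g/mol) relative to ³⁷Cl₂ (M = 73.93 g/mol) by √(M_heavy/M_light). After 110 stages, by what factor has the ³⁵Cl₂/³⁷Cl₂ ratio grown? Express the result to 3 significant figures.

Each stage multiplies the ratio by α = √(73.93/69.94), so after 110 stages the overall factor is α^110 = (73.93/69.94)^(110/2).
= 1.05705^55 = 21.1.

21.1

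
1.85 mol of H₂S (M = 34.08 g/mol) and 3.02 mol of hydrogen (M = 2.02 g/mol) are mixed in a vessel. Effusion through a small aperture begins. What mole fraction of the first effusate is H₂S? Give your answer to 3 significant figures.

0.130

Rate_i ∝ x_i/√M_i (Graham's law weighted by mole fraction), so the effusate composition follows n_i/√M_i.
x_H₂S(eff) = (n_H₂S/√M_H₂S) / (n_H₂S/√M_H₂S + n_H₂/√M_H₂)
= (1.85/√34.08) / (1.85/√34.08 + 3.02/√2.02) = 0.3169/(0.3169 + 2.125) = 0.130.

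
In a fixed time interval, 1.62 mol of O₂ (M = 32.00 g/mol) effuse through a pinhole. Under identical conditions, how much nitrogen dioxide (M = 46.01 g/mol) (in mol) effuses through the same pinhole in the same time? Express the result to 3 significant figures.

1.35 mol

Graham's law gives rate_NO₂/rate_O₂ = √(M_O₂/M_NO₂) = √(32.00/46.01) = √0.6955 = 0.8340.
So the amount for NO₂ is 1.62 × 0.8340 = 1.35 mol.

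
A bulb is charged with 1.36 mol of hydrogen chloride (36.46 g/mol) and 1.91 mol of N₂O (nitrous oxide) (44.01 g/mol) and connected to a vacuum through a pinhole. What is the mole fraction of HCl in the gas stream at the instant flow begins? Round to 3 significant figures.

Rate_i ∝ x_i/√M_i (Graham's law weighted by mole fraction), so the effusate composition follows n_i/√M_i.
Mole fraction of HCl in the effusate = (n_HCl/√M_HCl) / (n_HCl/√M_HCl + n_N₂O/√M_N₂O)
= (1.36/√36.46) / (1.36/√36.46 + 1.91/√44.01) = 0.2252/(0.2252 + 0.2879) = 0.439.

0.439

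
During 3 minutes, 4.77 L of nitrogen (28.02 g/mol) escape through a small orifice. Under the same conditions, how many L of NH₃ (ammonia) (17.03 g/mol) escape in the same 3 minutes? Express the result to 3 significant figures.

6.12 L

Graham's law gives rate_NH₃/rate_N₂ = √(M_N₂/M_NH₃) = √(28.02/17.03) = √1.645 = 1.283.
So the volume for NH₃ is 4.77 × 1.283 = 6.12 L.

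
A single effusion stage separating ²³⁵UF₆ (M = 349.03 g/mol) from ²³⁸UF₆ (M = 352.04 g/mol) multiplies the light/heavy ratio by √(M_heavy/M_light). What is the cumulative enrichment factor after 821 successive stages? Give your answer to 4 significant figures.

33.95

The single-stage factor is √(M_heavy/M_light), so 821 stages give [√(352.04/349.03)]^821 = (352.04/349.03)^(821/2).
= 1.00862^(821/2) = 33.95.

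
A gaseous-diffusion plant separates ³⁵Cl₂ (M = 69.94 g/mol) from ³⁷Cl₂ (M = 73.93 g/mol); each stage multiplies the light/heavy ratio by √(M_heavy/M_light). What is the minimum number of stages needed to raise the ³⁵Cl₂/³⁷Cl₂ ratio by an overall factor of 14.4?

97

With α = √(73.93/69.94) per stage, ln α = ½ ln(1.05705) = 0.02774.
Need α^N ≥ 14.4 ⇒ N ≥ ln(14.4) / ln α = 2.667 / 0.02774 = 96.15.
Rounding up, N = 97 stages.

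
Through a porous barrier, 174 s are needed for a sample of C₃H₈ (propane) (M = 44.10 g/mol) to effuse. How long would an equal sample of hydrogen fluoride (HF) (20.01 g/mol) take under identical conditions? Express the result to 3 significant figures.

Using Graham's law: t_HF/t_C₃H₈ = √(M_HF/M_C₃H₈) = √(20.01/44.10) = √0.4537 = 0.6736.
So the time for HF is 174 × 0.6736 = 117 s.

117 s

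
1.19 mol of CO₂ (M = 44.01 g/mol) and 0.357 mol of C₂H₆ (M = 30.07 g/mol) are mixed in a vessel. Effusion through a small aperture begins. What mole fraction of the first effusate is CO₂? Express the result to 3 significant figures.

0.734

Each component's effusion rate ∝ (its partial pressure)·(1/√M) ∝ n_i/√M_i.
So x_CO₂ in the escaping gas = (n_CO₂/√M_CO₂) / Σ(n_i/√M_i)
= (1.19/√44.01) / (1.19/√44.01 + 0.357/√30.07) = 0.1794/(0.1794 + 0.06510) = 0.734.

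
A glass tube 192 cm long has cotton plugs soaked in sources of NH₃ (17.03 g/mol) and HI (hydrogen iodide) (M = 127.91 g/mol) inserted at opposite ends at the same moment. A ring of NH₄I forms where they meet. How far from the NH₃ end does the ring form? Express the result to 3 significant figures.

Graham's law gives d_NH₃/d_HI = rate_NH₃/rate_HI = √(M_HI/M_NH₃) = √(127.91/17.03) = 2.741.
With d_NH₃ + d_HI = 192 cm, d_HI = 192/(1 + 2.741) = 51.33 cm.
d_NH₃ = 192 − 51.33 = 141 cm.

141 cm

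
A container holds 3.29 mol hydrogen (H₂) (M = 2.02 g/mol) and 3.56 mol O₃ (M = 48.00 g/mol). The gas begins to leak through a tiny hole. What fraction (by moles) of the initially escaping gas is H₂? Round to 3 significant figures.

0.818

Each component's effusion rate ∝ (its partial pressure)·(1/√M) ∝ n_i/√M_i.
So x_H₂ in the escaping gas = (n_H₂/√M_H₂) / Σ(n_i/√M_i)
= (3.29/√2.02) / (3.29/√2.02 + 3.56/√48.00) = 2.315/(2.315 + 0.5138) = 0.818.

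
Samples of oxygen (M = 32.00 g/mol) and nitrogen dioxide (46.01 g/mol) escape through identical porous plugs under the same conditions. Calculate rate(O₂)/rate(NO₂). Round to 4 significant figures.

By Graham's law, rate_O₂/rate_NO₂ = √(M_NO₂/M_O₂) = √(46.01/32.00) = √1.438 = 1.199.

1.199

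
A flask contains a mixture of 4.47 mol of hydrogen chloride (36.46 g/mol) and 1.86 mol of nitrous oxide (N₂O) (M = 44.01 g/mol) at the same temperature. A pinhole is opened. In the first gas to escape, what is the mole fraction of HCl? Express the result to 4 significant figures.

Each component's effusion rate ∝ (its partial pressure)·(1/√M) ∝ n_i/√M_i.
Mole fraction of HCl in the effusate = (n_HCl/√M_HCl) / (n_HCl/√M_HCl + n_N₂O/√M_N₂O)
= (4.47/√36.46) / (4.47/√36.46 + 1.86/√44.01) = 0.7403/(0.7403 + 0.2804) = 0.7253.

0.7253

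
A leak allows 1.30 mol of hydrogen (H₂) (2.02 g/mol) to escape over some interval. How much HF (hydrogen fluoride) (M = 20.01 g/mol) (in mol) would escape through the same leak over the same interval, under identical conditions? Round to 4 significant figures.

Since effusion rate ∝ 1/√M, rate_HF/rate_H₂ = √(M_H₂/M_HF) = √(2.02/20.01) = √0.1009 = 0.3177.
So the amount for HF is 1.30 × 0.3177 = 0.4130 mol.

0.4130 mol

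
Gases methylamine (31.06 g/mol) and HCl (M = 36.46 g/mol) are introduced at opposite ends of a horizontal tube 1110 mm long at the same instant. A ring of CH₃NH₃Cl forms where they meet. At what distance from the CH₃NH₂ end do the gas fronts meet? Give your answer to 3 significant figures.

577 mm

The fronts meet when d_CH₃NH₂ + d_HCl = L with d_CH₃NH₂/d_HCl = √(M_HCl/M_CH₃NH₂) (Graham's law). Here √(M_HCl/M_CH₃NH₂) = √(36.46/31.06) = 1.083.
With d_CH₃NH₂ + d_HCl = 1110 mm, d_HCl = 1110/(1 + 1.083) = 532.8 mm.
d_CH₃NH₂ = 1110 − 532.8 = 577 mm.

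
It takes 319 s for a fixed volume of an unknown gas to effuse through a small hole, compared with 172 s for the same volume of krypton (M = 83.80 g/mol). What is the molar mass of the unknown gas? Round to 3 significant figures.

288 g/mol

Using Graham's law: t_X/t_Kr = √(M_X/M_Kr).
319/172 = 1.855 = √(M_X/83.80)
M_X = 83.80 × 1.855² = 83.80 × 3.440 = 288 g/mol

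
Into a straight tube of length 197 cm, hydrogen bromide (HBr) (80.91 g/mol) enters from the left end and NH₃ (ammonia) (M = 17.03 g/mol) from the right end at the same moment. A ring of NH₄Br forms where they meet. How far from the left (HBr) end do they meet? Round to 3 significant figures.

62.0 cm

Distances travelled in equal time are proportional to diffusion rates, so d_HBr/d_NH₃ = √(M_NH₃/M_HBr) = √(17.03/80.91) = 0.4588.
With d_HBr + d_NH₃ = 197 cm, d_NH₃ = 197/(1 + 0.4588) = 135.0 cm.
d_HBr = 197 − 135.0 = 62.0 cm.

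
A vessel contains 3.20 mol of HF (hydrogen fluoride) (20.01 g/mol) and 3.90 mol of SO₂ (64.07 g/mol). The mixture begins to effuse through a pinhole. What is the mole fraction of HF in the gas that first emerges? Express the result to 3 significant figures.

Each component's effusion rate ∝ (its partial pressure)·(1/√M) ∝ n_i/√M_i.
x_HF(eff) = (n_HF/√M_HF) / (n_HF/√M_HF + n_SO₂/√M_SO₂)
= (3.20/√20.01) / (3.20/√20.01 + 3.90/√64.07) = 0.7154/(0.7154 + 0.4872) = 0.595.

0.595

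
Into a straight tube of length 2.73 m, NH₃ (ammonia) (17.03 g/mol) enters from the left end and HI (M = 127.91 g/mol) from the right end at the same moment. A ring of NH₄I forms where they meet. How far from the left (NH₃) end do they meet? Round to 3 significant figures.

2.00 m

The fronts meet when d_NH₃ + d_HI = L with d_NH₃/d_HI = √(M_HI/M_NH₃) (Graham's law). Here √(M_HI/M_NH₃) = √(127.91/17.03) = 2.741.
With d_NH₃ + d_HI = 2.73 m, d_HI = 2.73/(1 + 2.741) = 0.7298 m.
d_NH₃ = 2.73 − 0.7298 = 2.00 m.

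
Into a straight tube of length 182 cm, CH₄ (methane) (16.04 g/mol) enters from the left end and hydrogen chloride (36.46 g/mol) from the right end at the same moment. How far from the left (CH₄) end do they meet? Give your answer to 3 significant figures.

109 cm

Distances travelled in equal time are proportional to diffusion rates, so d_CH₄/d_HCl = √(M_HCl/M_CH₄) = √(36.46/16.04) = 1.508.
With d_CH₄ + d_HCl = 182 cm, d_HCl = 182/(1 + 1.508) = 72.58 cm.
d_CH₄ = 182 − 72.58 = 109 cm.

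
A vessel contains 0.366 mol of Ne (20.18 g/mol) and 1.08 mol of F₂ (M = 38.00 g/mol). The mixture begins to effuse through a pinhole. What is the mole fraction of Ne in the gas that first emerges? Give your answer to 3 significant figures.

The effusion rate of species i is ∝ p_i/√M_i ∝ n_i/√M_i.
So x_Ne in the escaping gas = (n_Ne/√M_Ne) / Σ(n_i/√M_i)
= (0.366/√20.18) / (0.366/√20.18 + 1.08/√38.00) = 0.08147/(0.08147 + 0.1752) = 0.317.

0.317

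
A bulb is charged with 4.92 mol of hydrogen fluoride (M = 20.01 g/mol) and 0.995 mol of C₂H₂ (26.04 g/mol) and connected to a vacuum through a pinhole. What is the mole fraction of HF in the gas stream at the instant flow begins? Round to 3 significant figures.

Rate_i ∝ x_i/√M_i (Graham's law weighted by mole fraction), so the effusate composition follows n_i/√M_i.
x_HF(eff) = (n_HF/√M_HF) / (n_HF/√M_HF + n_C₂H₂/√M_C₂H₂)
= (4.92/√20.01) / (4.92/√20.01 + 0.995/√26.04) = 1.100/(1.100 + 0.1950) = 0.849.

0.849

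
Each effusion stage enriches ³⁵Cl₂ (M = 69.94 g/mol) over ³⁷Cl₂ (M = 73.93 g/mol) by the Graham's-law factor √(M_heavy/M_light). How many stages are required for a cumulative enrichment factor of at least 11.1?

87

Single-stage factor α = √(73.93/69.94), so ln α = ½ ln(1.05705) = 0.02774.
Need α^N ≥ 11.1 ⇒ N ≥ ln(11.1) / ln α = 2.407 / 0.02774 = 86.77.
Minimum whole number of stages: N = 87.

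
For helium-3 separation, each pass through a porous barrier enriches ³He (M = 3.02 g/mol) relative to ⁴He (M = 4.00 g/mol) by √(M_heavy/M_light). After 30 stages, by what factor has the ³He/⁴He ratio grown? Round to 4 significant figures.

The single-stage factor is √(M_heavy/M_light), so 30 stages give [√(4.00/3.02)]^30 = (4.00/3.02)^(30/2).
= 1.32450^15 = 67.73.

67.73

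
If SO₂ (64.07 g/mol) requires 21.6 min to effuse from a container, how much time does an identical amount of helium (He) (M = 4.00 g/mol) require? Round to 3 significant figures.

5.40 min

By Graham's law, t_He/t_SO₂ = √(M_He/M_SO₂) = √(4.00/64.07) = √0.06243 = 0.2499.
So the time for He is 21.6 × 0.2499 = 5.40 min.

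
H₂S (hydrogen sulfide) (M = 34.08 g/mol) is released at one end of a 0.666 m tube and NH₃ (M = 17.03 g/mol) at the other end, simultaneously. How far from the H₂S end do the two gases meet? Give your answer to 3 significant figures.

Distances travelled in equal time are proportional to diffusion rates, so d_H₂S/d_NH₃ = √(M_NH₃/M_H₂S) = √(17.03/34.08) = 0.7069.
With d_H₂S + d_NH₃ = 0.666 m, d_NH₃ = 0.666/(1 + 0.7069) = 0.3902 m.
d_H₂S = 0.666 − 0.3902 = 0.276 m.

0.276 m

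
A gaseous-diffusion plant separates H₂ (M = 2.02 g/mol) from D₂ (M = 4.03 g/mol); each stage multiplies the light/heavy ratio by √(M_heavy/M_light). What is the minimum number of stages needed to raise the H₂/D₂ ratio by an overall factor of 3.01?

4

With α = √(4.03/2.02) per stage, ln α = ½ ln(1.99505) = 0.3453.
Need α^N ≥ 3.01 ⇒ N ≥ ln(3.01) / ln α = 1.102 / 0.3453 = 3.19.
Minimum whole number of stages: N = 4.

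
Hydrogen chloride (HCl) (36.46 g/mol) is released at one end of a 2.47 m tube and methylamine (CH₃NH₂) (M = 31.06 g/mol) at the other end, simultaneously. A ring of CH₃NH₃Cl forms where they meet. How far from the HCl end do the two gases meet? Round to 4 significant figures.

1.186 m

Graham's law gives d_HCl/d_CH₃NH₂ = rate_HCl/rate_CH₃NH₂ = √(M_CH₃NH₂/M_HCl) = √(31.06/36.46) = 0.9230.
With d_HCl + d_CH₃NH₂ = 2.47 m, d_CH₃NH₂ = 2.47/(1 + 0.9230) = 1.284 m.
d_HCl = 2.47 − 1.284 = 1.186 m.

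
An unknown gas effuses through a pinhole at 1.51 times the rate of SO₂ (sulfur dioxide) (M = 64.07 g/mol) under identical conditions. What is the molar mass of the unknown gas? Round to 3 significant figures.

Since effusion rate ∝ 1/√M, rate_X/rate_SO₂ = √(M_SO₂/M_X).
1.51 = √(64.07/M_X)
M_X = 64.07 / 1.51² = 64.07 / 2.280 = 28.1 g/mol

28.1 g/mol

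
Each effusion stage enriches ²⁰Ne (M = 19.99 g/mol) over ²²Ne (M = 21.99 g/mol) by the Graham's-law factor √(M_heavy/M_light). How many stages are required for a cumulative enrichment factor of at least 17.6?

Single-stage factor α = √(21.99/19.99), so ln α = ½ ln(1.10005) = 0.04768.
Need α^N ≥ 17.6 ⇒ N ≥ ln(17.6) / ln α = 2.868 / 0.04768 = 60.15.
Minimum whole number of stages: N = 61.

61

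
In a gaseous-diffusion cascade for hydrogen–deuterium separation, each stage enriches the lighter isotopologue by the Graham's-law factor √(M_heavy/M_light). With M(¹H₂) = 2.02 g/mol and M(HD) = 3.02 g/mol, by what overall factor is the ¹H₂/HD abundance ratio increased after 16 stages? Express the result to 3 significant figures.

The single-stage factor is √(M_heavy/M_light), so 16 stages give [√(3.02/2.02)]^16 = (3.02/2.02)^(16/2).
= 1.49505^8 = 25.0.

25.0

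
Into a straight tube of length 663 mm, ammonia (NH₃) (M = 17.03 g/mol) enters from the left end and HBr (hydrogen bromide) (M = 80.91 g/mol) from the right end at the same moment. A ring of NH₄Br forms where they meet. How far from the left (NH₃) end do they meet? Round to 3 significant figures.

454 mm

Graham's law gives d_NH₃/d_HBr = rate_NH₃/rate_HBr = √(M_HBr/M_NH₃) = √(80.91/17.03) = 2.180.
With d_NH₃ + d_HBr = 663 mm, d_HBr = 663/(1 + 2.180) = 208.5 mm.
d_NH₃ = 663 − 208.5 = 454 mm.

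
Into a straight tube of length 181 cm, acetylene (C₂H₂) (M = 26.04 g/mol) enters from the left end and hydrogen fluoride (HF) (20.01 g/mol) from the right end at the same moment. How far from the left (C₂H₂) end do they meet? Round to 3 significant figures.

In equal time, each gas travels a distance ∝ its rate ∝ 1/√M, so d_C₂H₂/d_HF = √(M_HF/M_C₂H₂) = √(20.01/26.04) = 0.8766.
With d_C₂H₂ + d_HF = 181 cm, d_HF = 181/(1 + 0.8766) = 96.45 cm.
d_C₂H₂ = 181 − 96.45 = 84.5 cm.

84.5 cm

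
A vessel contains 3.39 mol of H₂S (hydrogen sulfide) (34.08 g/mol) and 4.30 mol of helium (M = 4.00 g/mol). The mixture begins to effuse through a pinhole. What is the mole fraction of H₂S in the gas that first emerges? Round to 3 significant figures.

0.213

Each component's effusion rate ∝ (its partial pressure)·(1/√M) ∝ n_i/√M_i.
So x_H₂S in the escaping gas = (n_H₂S/√M_H₂S) / Σ(n_i/√M_i)
= (3.39/√34.08) / (3.39/√34.08 + 4.30/√4.00) = 0.5807/(0.5807 + 2.150) = 0.213.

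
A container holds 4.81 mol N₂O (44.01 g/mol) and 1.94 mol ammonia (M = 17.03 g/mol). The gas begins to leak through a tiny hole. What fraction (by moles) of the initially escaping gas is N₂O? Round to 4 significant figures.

Each component's effusion rate ∝ (its partial pressure)·(1/√M) ∝ n_i/√M_i.
x_N₂O(eff) = (n_N₂O/√M_N₂O) / (n_N₂O/√M_N₂O + n_NH₃/√M_NH₃)
= (4.81/√44.01) / (4.81/√44.01 + 1.94/√17.03) = 0.7251/(0.7251 + 0.4701) = 0.6067.

0.6067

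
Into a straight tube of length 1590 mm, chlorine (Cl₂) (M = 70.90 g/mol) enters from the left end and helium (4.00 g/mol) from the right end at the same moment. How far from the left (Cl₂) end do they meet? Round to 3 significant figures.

305 mm

The fronts meet when d_Cl₂ + d_He = L with d_Cl₂/d_He = √(M_He/M_Cl₂) (Graham's law). Here √(M_He/M_Cl₂) = √(4.00/70.90) = 0.2375.
With d_Cl₂ + d_He = 1590 mm, d_He = 1590/(1 + 0.2375) = 1285 mm.
d_Cl₂ = 1590 − 1285 = 305 mm.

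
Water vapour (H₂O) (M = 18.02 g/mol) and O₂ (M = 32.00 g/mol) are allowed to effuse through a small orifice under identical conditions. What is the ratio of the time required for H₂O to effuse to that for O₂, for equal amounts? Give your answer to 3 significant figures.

Using Graham's law: t_H₂O/t_O₂ = √(M_H₂O/M_O₂) = √(18.02/32.00) = √0.5631 = 0.750.

0.750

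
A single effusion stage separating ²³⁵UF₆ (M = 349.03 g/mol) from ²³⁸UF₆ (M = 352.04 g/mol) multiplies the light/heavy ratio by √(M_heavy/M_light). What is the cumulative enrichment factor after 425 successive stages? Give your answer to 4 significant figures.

After 425 stages the ratio has grown by (√(352.04/349.03))^425 = (352.04/349.03)^(425/2).
= 1.00862^(425/2) = 6.201.

6.201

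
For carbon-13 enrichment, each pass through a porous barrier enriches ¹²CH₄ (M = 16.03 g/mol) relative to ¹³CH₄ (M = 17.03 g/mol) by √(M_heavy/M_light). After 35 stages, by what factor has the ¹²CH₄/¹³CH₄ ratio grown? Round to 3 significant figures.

2.88

After 35 stages the ratio has grown by (√(17.03/16.03))^35 = (17.03/16.03)^(35/2).
= 1.06238^(35/2) = 2.88.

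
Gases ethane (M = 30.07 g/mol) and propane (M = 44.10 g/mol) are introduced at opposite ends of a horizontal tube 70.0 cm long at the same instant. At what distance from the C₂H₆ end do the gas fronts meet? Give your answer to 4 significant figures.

38.34 cm

Distances travelled in equal time are proportional to diffusion rates, so d_C₂H₆/d_C₃H₈ = √(M_C₃H₈/M_C₂H₆) = √(44.10/30.07) = 1.211.
With d_C₂H₆ + d_C₃H₈ = 70.0 cm, d_C₃H₈ = 70.0/(1 + 1.211) = 31.66 cm.
d_C₂H₆ = 70.0 − 31.66 = 38.34 cm.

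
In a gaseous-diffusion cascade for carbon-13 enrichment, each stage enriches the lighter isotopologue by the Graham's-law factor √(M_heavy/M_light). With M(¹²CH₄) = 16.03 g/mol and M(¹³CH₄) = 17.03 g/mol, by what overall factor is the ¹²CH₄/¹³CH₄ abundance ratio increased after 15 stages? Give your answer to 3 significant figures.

1.57

The single-stage factor is √(M_heavy/M_light), so 15 stages give [√(17.03/16.03)]^15 = (17.03/16.03)^(15/2).
= 1.06238^(15/2) = 1.57.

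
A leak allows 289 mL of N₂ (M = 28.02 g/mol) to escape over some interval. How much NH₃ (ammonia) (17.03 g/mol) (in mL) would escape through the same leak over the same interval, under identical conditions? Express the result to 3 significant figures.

Graham's law gives rate_NH₃/rate_N₂ = √(M_N₂/M_NH₃) = √(28.02/17.03) = √1.645 = 1.283.
So the volume for NH₃ is 289 × 1.283 = 371 mL.

371 mL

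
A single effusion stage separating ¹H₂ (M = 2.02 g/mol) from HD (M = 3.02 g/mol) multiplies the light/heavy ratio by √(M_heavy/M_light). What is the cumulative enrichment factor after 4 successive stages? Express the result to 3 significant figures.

2.24

Each stage multiplies the ratio by α = √(3.02/2.02), so after 4 stages the overall factor is α^4 = (3.02/2.02)^(4/2).
= 1.49505^2 = 2.24.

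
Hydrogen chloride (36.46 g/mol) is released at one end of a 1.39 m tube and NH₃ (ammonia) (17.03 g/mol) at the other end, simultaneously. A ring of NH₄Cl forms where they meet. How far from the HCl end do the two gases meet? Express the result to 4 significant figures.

0.5643 m

In equal time, each gas travels a distance ∝ its rate ∝ 1/√M, so d_HCl/d_NH₃ = √(M_NH₃/M_HCl) = √(17.03/36.46) = 0.6834.
With d_HCl + d_NH₃ = 1.39 m, d_NH₃ = 1.39/(1 + 0.6834) = 0.8257 m.
d_HCl = 1.39 − 0.8257 = 0.5643 m.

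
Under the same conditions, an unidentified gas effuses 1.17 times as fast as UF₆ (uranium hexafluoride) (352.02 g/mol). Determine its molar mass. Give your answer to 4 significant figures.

257.2 g/mol

Graham's law gives rate_X/rate_UF₆ = √(M_UF₆/M_X).
1.17 = √(352.02/M_X)
M_X = 352.02 / 1.17² = 352.02 / 1.369 = 257.2 g/mol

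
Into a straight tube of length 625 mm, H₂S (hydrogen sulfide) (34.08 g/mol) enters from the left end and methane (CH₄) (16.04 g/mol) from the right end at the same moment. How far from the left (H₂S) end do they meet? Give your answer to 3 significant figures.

254 mm

Graham's law gives d_H₂S/d_CH₄ = rate_H₂S/rate_CH₄ = √(M_CH₄/M_H₂S) = √(16.04/34.08) = 0.6860.
With d_H₂S + d_CH₄ = 625 mm, d_CH₄ = 625/(1 + 0.6860) = 370.7 mm.
d_H₂S = 625 − 370.7 = 254 mm.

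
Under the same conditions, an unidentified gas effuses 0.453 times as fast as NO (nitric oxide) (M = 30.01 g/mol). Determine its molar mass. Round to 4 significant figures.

146.2 g/mol

Since effusion rate ∝ 1/√M, rate_X/rate_NO = √(M_NO/M_X).
0.453 = √(30.01/M_X)
M_X = 30.01 / 0.453² = 30.01 / 0.2052 = 146.2 g/mol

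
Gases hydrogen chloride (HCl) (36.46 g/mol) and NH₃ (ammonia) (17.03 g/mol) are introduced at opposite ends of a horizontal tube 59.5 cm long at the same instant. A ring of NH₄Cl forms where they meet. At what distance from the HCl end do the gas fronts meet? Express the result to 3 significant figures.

24.2 cm

The fronts meet when d_HCl + d_NH₃ = L with d_HCl/d_NH₃ = √(M_NH₃/M_HCl) (Graham's law). Here √(M_NH₃/M_HCl) = √(17.03/36.46) = 0.6834.
With d_HCl + d_NH₃ = 59.5 cm, d_NH₃ = 59.5/(1 + 0.6834) = 35.34 cm.
d_HCl = 59.5 − 35.34 = 24.2 cm.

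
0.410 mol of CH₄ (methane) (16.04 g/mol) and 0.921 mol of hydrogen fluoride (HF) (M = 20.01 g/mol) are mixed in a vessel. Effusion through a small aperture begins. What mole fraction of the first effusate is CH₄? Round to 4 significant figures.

Effusion rate of each component ∝ n_i/√M_i (partial pressure × 1/√M).
x_CH₄(eff) = (n_CH₄/√M_CH₄) / (n_CH₄/√M_CH₄ + n_HF/√M_HF)
= (0.410/√16.04) / (0.410/√16.04 + 0.921/√20.01) = 0.1024/(0.1024 + 0.2059) = 0.3321.

0.3321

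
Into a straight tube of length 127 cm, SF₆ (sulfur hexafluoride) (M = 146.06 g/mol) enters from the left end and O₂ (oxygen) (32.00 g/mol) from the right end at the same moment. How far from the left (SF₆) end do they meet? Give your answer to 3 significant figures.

40.5 cm

Graham's law gives d_SF₆/d_O₂ = rate_SF₆/rate_O₂ = √(M_O₂/M_SF₆) = √(32.00/146.06) = 0.4681.
With d_SF₆ + d_O₂ = 127 cm, d_O₂ = 127/(1 + 0.4681) = 86.51 cm.
d_SF₆ = 127 − 86.51 = 40.5 cm.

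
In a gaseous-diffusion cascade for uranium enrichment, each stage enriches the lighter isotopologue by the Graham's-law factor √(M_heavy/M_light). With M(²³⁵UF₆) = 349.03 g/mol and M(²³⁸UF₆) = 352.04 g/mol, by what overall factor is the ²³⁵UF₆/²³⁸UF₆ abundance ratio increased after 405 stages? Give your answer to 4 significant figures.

5.691

After 405 stages the ratio has grown by (√(352.04/349.03))^405 = (352.04/349.03)^(405/2).
= 1.00862^(405/2) = 5.691.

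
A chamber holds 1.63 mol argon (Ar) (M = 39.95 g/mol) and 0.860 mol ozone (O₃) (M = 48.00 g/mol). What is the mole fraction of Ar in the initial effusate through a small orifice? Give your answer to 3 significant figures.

0.675

Each component's effusion rate ∝ (its partial pressure)·(1/√M) ∝ n_i/√M_i.
Mole fraction of Ar in the effusate = (n_Ar/√M_Ar) / (n_Ar/√M_Ar + n_O₃/√M_O₃)
= (1.63/√39.95) / (1.63/√39.95 + 0.860/√48.00) = 0.2579/(0.2579 + 0.1241) = 0.675.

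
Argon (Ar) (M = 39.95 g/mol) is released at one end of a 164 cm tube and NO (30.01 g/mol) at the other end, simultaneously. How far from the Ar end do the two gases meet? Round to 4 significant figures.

76.14 cm

Graham's law gives d_Ar/d_NO = rate_Ar/rate_NO = √(M_NO/M_Ar) = √(30.01/39.95) = 0.8667.
With d_Ar + d_NO = 164 cm, d_NO = 164/(1 + 0.8667) = 87.86 cm.
d_Ar = 164 − 87.86 = 76.14 cm.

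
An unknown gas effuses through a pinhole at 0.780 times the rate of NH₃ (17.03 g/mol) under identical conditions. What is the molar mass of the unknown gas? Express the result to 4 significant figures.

27.99 g/mol

By Graham's law, rate_X/rate_NH₃ = √(M_NH₃/M_X).
0.780 = √(17.03/M_X)
M_X = 17.03 / 0.780² = 17.03 / 0.6084 = 27.99 g/mol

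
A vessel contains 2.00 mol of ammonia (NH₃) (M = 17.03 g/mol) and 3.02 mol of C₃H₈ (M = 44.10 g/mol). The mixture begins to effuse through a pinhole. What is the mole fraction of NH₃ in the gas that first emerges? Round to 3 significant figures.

Each component's effusion rate ∝ (its partial pressure)·(1/√M) ∝ n_i/√M_i.
x_NH₃(eff) = (n_NH₃/√M_NH₃) / (n_NH₃/√M_NH₃ + n_C₃H₈/√M_C₃H₈)
= (2.00/√17.03) / (2.00/√17.03 + 3.02/√44.10) = 0.4846/(0.4846 + 0.4548) = 0.516.

0.516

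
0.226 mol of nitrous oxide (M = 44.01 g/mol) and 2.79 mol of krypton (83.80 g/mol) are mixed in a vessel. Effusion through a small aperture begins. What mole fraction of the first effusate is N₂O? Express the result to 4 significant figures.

0.1005

The effusion rate of species i is ∝ p_i/√M_i ∝ n_i/√M_i.
x_N₂O(eff) = (n_N₂O/√M_N₂O) / (n_N₂O/√M_N₂O + n_Kr/√M_Kr)
= (0.226/√44.01) / (0.226/√44.01 + 2.79/√83.80) = 0.03407/(0.03407 + 0.3048) = 0.1005.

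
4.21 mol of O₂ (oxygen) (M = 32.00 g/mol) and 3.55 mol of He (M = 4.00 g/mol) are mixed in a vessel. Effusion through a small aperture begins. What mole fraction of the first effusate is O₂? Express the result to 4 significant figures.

0.2954

Rate_i ∝ x_i/√M_i (Graham's law weighted by mole fraction), so the effusate composition follows n_i/√M_i.
Mole fraction of O₂ in the effusate = (n_O₂/√M_O₂) / (n_O₂/√M_O₂ + n_He/√M_He)
= (4.21/√32.00) / (4.21/√32.00 + 3.55/√4.00) = 0.7442/(0.7442 + 1.775) = 0.2954.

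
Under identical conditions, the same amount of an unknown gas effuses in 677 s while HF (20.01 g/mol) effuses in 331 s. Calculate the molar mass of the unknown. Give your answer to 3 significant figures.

Since effusion rate ∝ 1/√M, t_X/t_HF = √(M_X/M_HF).
677/331 = 2.045 = √(M_X/20.01)
M_X = 20.01 × 2.045² = 20.01 × 4.183 = 83.7 g/mol

83.7 g/mol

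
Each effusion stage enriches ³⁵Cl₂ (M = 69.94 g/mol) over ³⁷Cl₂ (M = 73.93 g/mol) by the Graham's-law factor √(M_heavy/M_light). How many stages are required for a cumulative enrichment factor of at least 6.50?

Per stage α = (73.93/69.94)^(1/2) = 1.05705^0.5, giving ln α = 0.02774.
Need α^N ≥ 6.50 ⇒ N ≥ ln(6.50) / ln α = 1.872 / 0.02774 = 67.48.
Rounding up, N = 68 stages.

68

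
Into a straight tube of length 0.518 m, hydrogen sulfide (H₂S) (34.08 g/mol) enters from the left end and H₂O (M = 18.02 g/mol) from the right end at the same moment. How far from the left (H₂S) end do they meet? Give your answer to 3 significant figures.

0.218 m

The fronts meet when d_H₂S + d_H₂O = L with d_H₂S/d_H₂O = √(M_H₂O/M_H₂S) (Graham's law). Here √(M_H₂O/M_H₂S) = √(18.02/34.08) = 0.7272.
With d_H₂S + d_H₂O = 0.518 m, d_H₂O = 0.518/(1 + 0.7272) = 0.2999 m.
d_H₂S = 0.518 − 0.2999 = 0.218 m.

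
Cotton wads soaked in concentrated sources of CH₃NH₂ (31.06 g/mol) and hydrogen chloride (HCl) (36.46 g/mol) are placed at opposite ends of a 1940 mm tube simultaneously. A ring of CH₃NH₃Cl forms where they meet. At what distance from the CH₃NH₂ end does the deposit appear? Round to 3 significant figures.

Graham's law gives d_CH₃NH₂/d_HCl = rate_CH₃NH₂/rate_HCl = √(M_HCl/M_CH₃NH₂) = √(36.46/31.06) = 1.083.
With d_CH₃NH₂ + d_HCl = 1940 mm, d_HCl = 1940/(1 + 1.083) = 931.1 mm.
d_CH₃NH₂ = 1940 − 931.1 = 1010 mm.

1010 mm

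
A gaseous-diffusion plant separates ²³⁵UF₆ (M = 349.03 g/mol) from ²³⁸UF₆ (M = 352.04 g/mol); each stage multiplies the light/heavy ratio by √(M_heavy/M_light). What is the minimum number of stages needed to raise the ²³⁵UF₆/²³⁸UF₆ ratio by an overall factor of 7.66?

475

With α = √(352.04/349.03) per stage, ln α = ½ ln(1.00862) = 0.004293.
Need α^N ≥ 7.66 ⇒ N ≥ ln(7.66) / ln α = 2.036 / 0.004293 = 474.21.
Rounding up, N = 475 stages.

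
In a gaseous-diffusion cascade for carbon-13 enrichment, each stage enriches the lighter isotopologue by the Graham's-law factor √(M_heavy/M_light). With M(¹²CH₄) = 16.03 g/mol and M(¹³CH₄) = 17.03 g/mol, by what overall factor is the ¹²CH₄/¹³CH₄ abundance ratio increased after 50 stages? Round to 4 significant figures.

4.540

Overall factor = α^50 with α = √(17.03/16.03), i.e. (17.03/16.03)^(50/2).
= 1.06238^25 = 4.540.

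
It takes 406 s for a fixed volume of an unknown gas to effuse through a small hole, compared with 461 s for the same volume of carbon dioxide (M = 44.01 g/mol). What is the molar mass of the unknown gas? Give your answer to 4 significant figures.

34.14 g/mol

Graham's law gives t_X/t_CO₂ = √(M_X/M_CO₂).
406/461 = 0.8807 = √(M_X/44.01)
M_X = 44.01 × 0.8807² = 44.01 × 0.7756 = 34.14 g/mol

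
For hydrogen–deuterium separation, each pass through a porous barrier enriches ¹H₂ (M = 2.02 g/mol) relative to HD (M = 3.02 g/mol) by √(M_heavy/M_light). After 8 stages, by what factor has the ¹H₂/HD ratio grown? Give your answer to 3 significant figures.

5.00

After 8 stages the ratio has grown by (√(3.02/2.02))^8 = (3.02/2.02)^(8/2).
= 1.49505^4 = 5.00.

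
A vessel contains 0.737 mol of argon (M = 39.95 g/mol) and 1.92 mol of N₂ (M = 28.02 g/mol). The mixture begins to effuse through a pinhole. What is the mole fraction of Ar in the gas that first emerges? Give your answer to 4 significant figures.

Each component's effusion rate ∝ (its partial pressure)·(1/√M) ∝ n_i/√M_i.
So x_Ar in the escaping gas = (n_Ar/√M_Ar) / Σ(n_i/√M_i)
= (0.737/√39.95) / (0.737/√39.95 + 1.92/√28.02) = 0.1166/(0.1166 + 0.3627) = 0.2433.

0.2433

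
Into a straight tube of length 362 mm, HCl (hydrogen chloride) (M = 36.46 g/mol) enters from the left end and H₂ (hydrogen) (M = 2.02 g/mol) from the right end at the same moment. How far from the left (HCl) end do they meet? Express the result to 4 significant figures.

In equal time, each gas travels a distance ∝ its rate ∝ 1/√M, so d_HCl/d_H₂ = √(M_H₂/M_HCl) = √(2.02/36.46) = 0.2354.
With d_HCl + d_H₂ = 362 mm, d_H₂ = 362/(1 + 0.2354) = 293.0 mm.
d_HCl = 362 − 293.0 = 68.97 mm.

68.97 mm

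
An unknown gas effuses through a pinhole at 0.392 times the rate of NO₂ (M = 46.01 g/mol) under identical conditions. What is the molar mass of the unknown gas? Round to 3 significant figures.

299 g/mol

Using Graham's law: rate_X/rate_NO₂ = √(M_NO₂/M_X).
0.392 = √(46.01/M_X)
M_X = 46.01 / 0.392² = 46.01 / 0.1537 = 299 g/mol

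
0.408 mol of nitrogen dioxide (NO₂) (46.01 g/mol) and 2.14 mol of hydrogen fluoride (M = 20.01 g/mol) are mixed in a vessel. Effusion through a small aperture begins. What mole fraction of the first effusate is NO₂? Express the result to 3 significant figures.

Effusion rate of each component ∝ n_i/√M_i (partial pressure × 1/√M).
So x_NO₂ in the escaping gas = (n_NO₂/√M_NO₂) / Σ(n_i/√M_i)
= (0.408/√46.01) / (0.408/√46.01 + 2.14/√20.01) = 0.06015/(0.06015 + 0.4784) = 0.112.

0.112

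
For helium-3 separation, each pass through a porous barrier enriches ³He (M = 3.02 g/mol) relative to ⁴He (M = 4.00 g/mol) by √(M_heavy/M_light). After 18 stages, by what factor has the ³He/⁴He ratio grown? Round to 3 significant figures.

The single-stage factor is √(M_heavy/M_light), so 18 stages give [√(4.00/3.02)]^18 = (4.00/3.02)^(18/2).
= 1.32450^9 = 12.5.

12.5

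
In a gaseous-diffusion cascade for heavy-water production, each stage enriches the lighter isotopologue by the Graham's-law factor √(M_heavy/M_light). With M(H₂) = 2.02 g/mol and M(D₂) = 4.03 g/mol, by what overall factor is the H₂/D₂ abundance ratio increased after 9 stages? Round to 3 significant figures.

22.4

Overall factor = α^9 with α = √(4.03/2.02), i.e. (4.03/2.02)^(9/2).
= 1.99505^(9/2) = 22.4.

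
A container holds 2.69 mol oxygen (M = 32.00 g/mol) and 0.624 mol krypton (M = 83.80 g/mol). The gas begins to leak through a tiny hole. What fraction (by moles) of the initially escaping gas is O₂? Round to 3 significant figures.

Effusion rate of each component ∝ n_i/√M_i (partial pressure × 1/√M).
Mole fraction of O₂ in the effusate = (n_O₂/√M_O₂) / (n_O₂/√M_O₂ + n_Kr/√M_Kr)
= (2.69/√32.00) / (2.69/√32.00 + 0.624/√83.80) = 0.4755/(0.4755 + 0.06817) = 0.875.

0.875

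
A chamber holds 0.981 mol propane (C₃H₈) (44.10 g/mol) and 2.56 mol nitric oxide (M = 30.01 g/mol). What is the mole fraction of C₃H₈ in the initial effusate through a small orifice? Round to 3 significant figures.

Rate_i ∝ x_i/√M_i (Graham's law weighted by mole fraction), so the effusate composition follows n_i/√M_i.
x_C₃H₈(eff) = (n_C₃H₈/√M_C₃H₈) / (n_C₃H₈/√M_C₃H₈ + n_NO/√M_NO)
= (0.981/√44.10) / (0.981/√44.10 + 2.56/√30.01) = 0.1477/(0.1477 + 0.4673) = 0.240.

0.240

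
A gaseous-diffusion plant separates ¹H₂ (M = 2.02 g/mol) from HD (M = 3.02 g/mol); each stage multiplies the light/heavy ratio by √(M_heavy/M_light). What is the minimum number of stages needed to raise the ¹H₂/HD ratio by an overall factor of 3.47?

7

With α = √(3.02/2.02) per stage, ln α = ½ ln(1.49505) = 0.2011.
Need α^N ≥ 3.47 ⇒ N ≥ ln(3.47) / ln α = 1.244 / 0.2011 = 6.19.
So at least 7 stages are needed.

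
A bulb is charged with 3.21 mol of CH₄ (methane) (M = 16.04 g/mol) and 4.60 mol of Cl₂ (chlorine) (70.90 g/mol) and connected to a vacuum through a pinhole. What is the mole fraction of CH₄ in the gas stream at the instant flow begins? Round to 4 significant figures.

0.5947

Effusion rate of each component ∝ n_i/√M_i (partial pressure × 1/√M).
x_CH₄(eff) = (n_CH₄/√M_CH₄) / (n_CH₄/√M_CH₄ + n_Cl₂/√M_Cl₂)
= (3.21/√16.04) / (3.21/√16.04 + 4.60/√70.90) = 0.8015/(0.8015 + 0.5463) = 0.5947.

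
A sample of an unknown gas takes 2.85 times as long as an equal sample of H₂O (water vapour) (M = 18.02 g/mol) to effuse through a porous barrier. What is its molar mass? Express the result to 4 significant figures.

146.4 g/mol

From Graham's law, t_X/t_H₂O = √(M_X/M_H₂O).
2.85 = √(M_X/18.02)
M_X = 18.02 × 2.85² = 18.02 × 8.123 = 146.4 g/mol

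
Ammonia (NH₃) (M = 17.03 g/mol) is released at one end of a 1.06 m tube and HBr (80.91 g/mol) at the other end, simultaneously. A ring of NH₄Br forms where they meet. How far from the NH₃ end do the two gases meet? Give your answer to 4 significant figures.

0.7266 m

Graham's law gives d_NH₃/d_HBr = rate_NH₃/rate_HBr = √(M_HBr/M_NH₃) = √(80.91/17.03) = 2.180.
With d_NH₃ + d_HBr = 1.06 m, d_HBr = 1.06/(1 + 2.180) = 0.3334 m.
d_NH₃ = 1.06 − 0.3334 = 0.7266 m.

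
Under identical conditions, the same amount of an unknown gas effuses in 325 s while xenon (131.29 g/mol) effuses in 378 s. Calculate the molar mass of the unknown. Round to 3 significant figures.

97.1 g/mol

From Graham's law, t_X/t_Xe = √(M_X/M_Xe).
325/378 = 0.8598 = √(M_X/131.29)
M_X = 131.29 × 0.8598² = 131.29 × 0.7392 = 97.1 g/mol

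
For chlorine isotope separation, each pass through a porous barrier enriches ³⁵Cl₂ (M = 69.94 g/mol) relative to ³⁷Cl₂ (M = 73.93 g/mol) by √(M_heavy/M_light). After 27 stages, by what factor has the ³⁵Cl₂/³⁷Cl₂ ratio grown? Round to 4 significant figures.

2.115

The single-stage factor is √(M_heavy/M_light), so 27 stages give [√(73.93/69.94)]^27 = (73.93/69.94)^(27/2).
= 1.05705^(27/2) = 2.115.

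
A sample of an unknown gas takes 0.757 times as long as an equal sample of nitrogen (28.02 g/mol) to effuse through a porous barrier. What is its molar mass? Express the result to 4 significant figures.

16.06 g/mol

Since effusion rate ∝ 1/√M, t_X/t_N₂ = √(M_X/M_N₂).
0.757 = √(M_X/28.02)
M_X = 28.02 × 0.757² = 28.02 × 0.5730 = 16.06 g/mol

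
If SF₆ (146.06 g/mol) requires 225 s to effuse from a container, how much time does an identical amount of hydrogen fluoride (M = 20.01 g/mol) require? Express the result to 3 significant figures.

83.3 s

Graham's law gives t_HF/t_SF₆ = √(M_HF/M_SF₆) = √(20.01/146.06) = √0.1370 = 0.3701.
So the time for HF is 225 × 0.3701 = 83.3 s.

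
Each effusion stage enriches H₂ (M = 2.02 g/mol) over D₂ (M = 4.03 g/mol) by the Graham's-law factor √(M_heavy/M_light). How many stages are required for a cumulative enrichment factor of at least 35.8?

Single-stage factor α = √(4.03/2.02), so ln α = ½ ln(1.99505) = 0.3453.
Need α^N ≥ 35.8 ⇒ N ≥ ln(35.8) / ln α = 3.578 / 0.3453 = 10.36.
Rounding up, N = 11 stages.

11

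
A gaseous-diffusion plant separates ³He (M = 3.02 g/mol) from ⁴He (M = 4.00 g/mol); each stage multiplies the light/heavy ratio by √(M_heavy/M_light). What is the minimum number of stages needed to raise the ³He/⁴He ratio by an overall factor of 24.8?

23

Per stage α = (4.00/3.02)^(1/2) = 1.32450^0.5, giving ln α = 0.1405.
Need α^N ≥ 24.8 ⇒ N ≥ ln(24.8) / ln α = 3.211 / 0.1405 = 22.85.
So at least 23 stages are needed.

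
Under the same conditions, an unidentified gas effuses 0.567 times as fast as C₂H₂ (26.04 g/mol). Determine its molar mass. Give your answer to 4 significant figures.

Graham's law gives rate_X/rate_C₂H₂ = √(M_C₂H₂/M_X).
0.567 = √(26.04/M_X)
M_X = 26.04 / 0.567² = 26.04 / 0.3215 = 81.00 g/mol

81.00 g/mol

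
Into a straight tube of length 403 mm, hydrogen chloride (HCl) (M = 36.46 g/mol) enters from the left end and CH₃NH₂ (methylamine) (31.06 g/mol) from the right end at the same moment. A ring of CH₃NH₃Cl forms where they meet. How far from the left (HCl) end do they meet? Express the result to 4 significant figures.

The fronts meet when d_HCl + d_CH₃NH₂ = L with d_HCl/d_CH₃NH₂ = √(M_CH₃NH₂/M_HCl) (Graham's law). Here √(M_CH₃NH₂/M_HCl) = √(31.06/36.46) = 0.9230.
With d_HCl + d_CH₃NH₂ = 403 mm, d_CH₃NH₂ = 403/(1 + 0.9230) = 209.6 mm.
d_HCl = 403 − 209.6 = 193.4 mm.

193.4 mm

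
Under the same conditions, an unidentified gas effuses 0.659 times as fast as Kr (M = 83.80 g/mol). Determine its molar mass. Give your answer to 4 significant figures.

193.0 g/mol

From Graham's law, rate_X/rate_Kr = √(M_Kr/M_X).
0.659 = √(83.80/M_X)
M_X = 83.80 / 0.659² = 83.80 / 0.4343 = 193.0 g/mol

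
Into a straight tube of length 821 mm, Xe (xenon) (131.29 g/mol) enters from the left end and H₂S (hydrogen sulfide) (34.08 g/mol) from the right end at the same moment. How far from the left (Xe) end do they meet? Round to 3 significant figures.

Graham's law gives d_Xe/d_H₂S = rate_Xe/rate_H₂S = √(M_H₂S/M_Xe) = √(34.08/131.29) = 0.5095.
With d_Xe + d_H₂S = 821 mm, d_H₂S = 821/(1 + 0.5095) = 543.9 mm.
d_Xe = 821 − 543.9 = 277 mm.

277 mm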